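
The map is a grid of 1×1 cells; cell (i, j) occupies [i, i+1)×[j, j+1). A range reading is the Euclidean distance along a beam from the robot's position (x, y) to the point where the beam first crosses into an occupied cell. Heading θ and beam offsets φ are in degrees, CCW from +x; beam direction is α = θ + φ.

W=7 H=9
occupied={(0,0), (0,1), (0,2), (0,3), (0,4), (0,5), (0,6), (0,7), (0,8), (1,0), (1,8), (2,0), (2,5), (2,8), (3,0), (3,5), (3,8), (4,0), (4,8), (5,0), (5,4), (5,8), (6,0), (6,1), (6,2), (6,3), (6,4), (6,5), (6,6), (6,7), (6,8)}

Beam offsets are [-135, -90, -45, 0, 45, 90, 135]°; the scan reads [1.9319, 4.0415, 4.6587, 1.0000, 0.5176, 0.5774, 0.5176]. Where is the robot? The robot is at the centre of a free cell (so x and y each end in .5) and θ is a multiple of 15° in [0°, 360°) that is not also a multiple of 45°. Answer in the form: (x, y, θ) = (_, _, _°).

Candidates: 32 free-cell centres × 16 headings = 512 poses. Raycast each; keep the one whose scan matches to 4 dp.
  (3.5, 4.5, 240°): beam 1 = 0.5176 ≠ 1.9319 ✗
  (3.5, 1.5, 75°): beam 1 = 0.5774 ≠ 1.9319 ✗
  (3.5, 3.5, 300°): beam 1 = 2.5882 ≠ 1.9319 ✗
  (1.5, 5.5, 105°): beam 1 = 0.5774 ≠ 1.9319 ✗
  …
  (5.5, 1.5, 210°): r_1=1.9319, r_2=4.0415, r_3=4.6587, r_4=1.0000, r_5=0.5176, r_6=0.5774, r_7=0.5176 — all match ✓
Only this pose fits every beam.

(x, y, θ) = (5.5, 1.5, 210°)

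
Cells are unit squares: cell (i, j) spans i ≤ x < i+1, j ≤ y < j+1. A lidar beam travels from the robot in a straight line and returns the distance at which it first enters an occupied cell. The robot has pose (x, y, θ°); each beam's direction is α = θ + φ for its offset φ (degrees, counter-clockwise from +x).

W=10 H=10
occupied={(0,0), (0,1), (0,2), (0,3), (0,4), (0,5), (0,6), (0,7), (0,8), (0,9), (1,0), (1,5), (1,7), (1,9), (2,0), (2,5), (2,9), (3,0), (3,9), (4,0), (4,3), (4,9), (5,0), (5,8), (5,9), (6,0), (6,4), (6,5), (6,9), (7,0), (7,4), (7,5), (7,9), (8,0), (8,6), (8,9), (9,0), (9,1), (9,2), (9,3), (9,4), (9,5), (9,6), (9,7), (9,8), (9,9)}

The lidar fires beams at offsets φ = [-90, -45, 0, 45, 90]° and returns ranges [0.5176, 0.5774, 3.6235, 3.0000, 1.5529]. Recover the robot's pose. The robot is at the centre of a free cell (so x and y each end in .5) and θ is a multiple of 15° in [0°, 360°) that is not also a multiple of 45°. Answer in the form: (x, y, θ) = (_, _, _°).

(x, y, θ) = (4.5, 2.5, 165°)

Enumerate (i+0.5, j+0.5, θ) over the 54 free cells and 16 admissible headings. For each, cast all 5 beams and compare to the given ranges.
  (8.5, 3.5, 285°): beam 1 = 7.7646 ≠ 0.5176 ✗
  (5.5, 4.5, 165°): beam 1 = 4.6587 ≠ 0.5176 ✗
  (4.5, 1.5, 30°): beam 1 = 0.5774 ≠ 0.5176 ✗
  (3.5, 2.5, 330°): beam 1 = 1.7321 ≠ 0.5176 ✗
  …
  (4.5, 2.5, 165°): r_1=0.5176, r_2=0.5774, r_3=3.6235, r_4=3.0000, r_5=1.5529 — all match ✓
Unique over the lattice → pose = (4.5, 2.5, 165°).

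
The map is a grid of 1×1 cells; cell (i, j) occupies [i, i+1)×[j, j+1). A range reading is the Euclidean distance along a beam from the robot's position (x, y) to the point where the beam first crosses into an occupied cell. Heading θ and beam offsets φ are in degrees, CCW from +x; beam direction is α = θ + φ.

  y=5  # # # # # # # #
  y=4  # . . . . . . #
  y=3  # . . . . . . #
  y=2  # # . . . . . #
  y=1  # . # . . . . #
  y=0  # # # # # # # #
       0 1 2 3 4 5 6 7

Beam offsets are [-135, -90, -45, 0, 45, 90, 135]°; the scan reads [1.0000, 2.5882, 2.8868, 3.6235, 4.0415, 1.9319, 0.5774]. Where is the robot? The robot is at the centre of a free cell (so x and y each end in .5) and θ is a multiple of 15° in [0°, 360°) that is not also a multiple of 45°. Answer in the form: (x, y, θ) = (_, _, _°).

The pose lattice has 22·16 = 352 candidates. Test each by forward raycasting.
  (3.5, 2.5, 285°): beam 1 = 2.8868 ≠ 1.0000 ✗
  (2.5, 2.5, 30°): beam 1 = 0.5176 ≠ 1.0000 ✗
  (3.5, 2.5, 120°): beam 1 = 3.6235 ≠ 1.0000 ✗
  …
  (3.5, 4.5, 285°): r_1=1.0000, r_2=2.5882, r_3=2.8868, r_4=3.6235, r_5=4.0415, r_6=1.9319, r_7=0.5774 — all match ✓
Only this pose fits every beam.

(x, y, θ) = (3.5, 4.5, 285°)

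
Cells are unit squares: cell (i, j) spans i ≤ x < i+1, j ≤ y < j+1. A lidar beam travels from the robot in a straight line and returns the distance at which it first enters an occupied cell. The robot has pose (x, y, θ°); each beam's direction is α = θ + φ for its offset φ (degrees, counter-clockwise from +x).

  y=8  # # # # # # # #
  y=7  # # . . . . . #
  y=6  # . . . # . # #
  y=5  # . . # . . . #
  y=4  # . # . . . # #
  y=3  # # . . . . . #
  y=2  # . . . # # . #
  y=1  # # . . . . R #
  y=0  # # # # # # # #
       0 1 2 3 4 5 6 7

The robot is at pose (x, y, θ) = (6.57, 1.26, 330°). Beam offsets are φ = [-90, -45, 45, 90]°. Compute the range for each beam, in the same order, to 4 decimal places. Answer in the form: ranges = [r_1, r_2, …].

beam 1: φ=-90°, α=240°
  dir = (cos 240°, sin 240°) = (-0.5000, -0.8660); from cell (6,1)
  next x-line at t=1.1400, next y-line at t=0.3002; Δt_x=2.0000, Δt_y=1.1547
    y: enter (6,0) at t=0.3002 ← occupied
  → r_1 = 0.3002
beam 2: φ=-45°, α=285°
  dir = (cos 285°, sin 285°) = (0.2588, -0.9659); from cell (6,1)
  next x-line at t=1.6614, next y-line at t=0.2692; Δt_x=3.8637, Δt_y=1.0353
    y: enter (6,0) at t=0.2692 ← occupied
  → r_2 = 0.2692
beam 3: φ=45°, α=15°
  dir = (cos 15°, sin 15°) = (0.9659, 0.2588); from cell (6,1)
  next x-line at t=0.4452, next y-line at t=2.8591; Δt_x=1.0353, Δt_y=3.8637
    x: enter (7,1) at t=0.4452 ← occupied
  → r_3 = 0.4452
beam 4: φ=90°, α=60°
  dir = (cos 60°, sin 60°) = (0.5000, 0.8660); from cell (6,1)
  next x-line at t=0.8600, next y-line at t=0.8545; Δt_x=2.0000, Δt_y=1.1547
    y: enter (6,2) at t=0.8545
    x: enter (7,2) at t=0.8600 ← occupied
  → r_4 = 0.8600

ranges = [0.3002, 0.2692, 0.4452, 0.8600]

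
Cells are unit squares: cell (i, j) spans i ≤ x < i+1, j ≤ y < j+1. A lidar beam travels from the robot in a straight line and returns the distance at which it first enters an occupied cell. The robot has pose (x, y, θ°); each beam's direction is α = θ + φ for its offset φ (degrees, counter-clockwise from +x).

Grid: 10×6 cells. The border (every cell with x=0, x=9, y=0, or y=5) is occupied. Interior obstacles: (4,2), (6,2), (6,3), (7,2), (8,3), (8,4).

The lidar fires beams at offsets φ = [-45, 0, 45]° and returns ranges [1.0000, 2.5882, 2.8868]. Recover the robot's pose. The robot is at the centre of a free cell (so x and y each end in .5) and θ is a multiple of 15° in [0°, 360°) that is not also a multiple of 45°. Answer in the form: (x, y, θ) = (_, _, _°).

The pose lattice has 26·16 = 416 candidates. Test each by forward raycasting.
  (2.5, 4.5, 75°): beam 2 = 0.5176 ≠ 2.5882 ✗
  (7.5, 3.5, 15°): beam 1 = 0.5774 ≠ 1.0000 ✗
  (7.5, 3.5, 210°): beam 1 = 0.5176 ≠ 1.0000 ✗
  (6.5, 4.5, 330°): beam 1 = 0.5176 ≠ 1.0000 ✗
  (2.5, 1.5, 330°): beam 1 = 0.5176 ≠ 1.0000 ✗
  …
  (1.5, 3.5, 285°): r_1=1.0000, r_2=2.5882, r_3=2.8868 — all match ✓
Only this pose fits every beam.

(x, y, θ) = (1.5, 3.5, 285°)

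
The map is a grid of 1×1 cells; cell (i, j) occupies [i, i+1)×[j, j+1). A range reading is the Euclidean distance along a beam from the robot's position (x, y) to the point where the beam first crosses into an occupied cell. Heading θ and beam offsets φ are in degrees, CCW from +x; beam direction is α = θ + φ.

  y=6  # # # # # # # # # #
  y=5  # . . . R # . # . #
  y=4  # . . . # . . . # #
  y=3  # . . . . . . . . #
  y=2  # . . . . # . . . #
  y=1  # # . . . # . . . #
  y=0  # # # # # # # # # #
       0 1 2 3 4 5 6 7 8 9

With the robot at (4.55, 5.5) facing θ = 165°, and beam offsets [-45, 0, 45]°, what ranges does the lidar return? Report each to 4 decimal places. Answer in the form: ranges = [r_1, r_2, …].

ranges = [0.5774, 1.9319, 4.0992]

beam 1: φ=-45°, α=120°
  d=(-0.5000,0.8660)  start (4,5)  tX=1.1000 tY=0.5774  stride 1/|dx|=2.0000 1/|dy|=1.1547
    cross y-line → (4,6), t=0.5774 (wall)
  → r_1 = 0.5774
beam 2: φ=0°, α=165°
  d=(-0.9659,0.2588)  start (4,5)  tX=0.5694 tY=1.9319  stride 1/|dx|=1.0353 1/|dy|=3.8637
    cross x-line → (3,5), t=0.5694
    cross x-line → (2,5), t=1.6047
    cross y-line → (2,6), t=1.9319 (wall)
  → r_2 = 1.9319
beam 3: φ=45°, α=210°
  d=(-0.8660,-0.5000)  start (4,5)  tX=0.6351 tY=1.0000  stride 1/|dx|=1.1547 1/|dy|=2.0000
    cross x-line → (3,5), t=0.6351
    cross y-line → (3,4), t=1.0000
    cross x-line → (2,4), t=1.7898
    cross x-line → (1,4), t=2.9445
    cross y-line → (1,3), t=3.0000
    cross x-line → (0,3), t=4.0992 (wall)
  → r_3 = 4.0992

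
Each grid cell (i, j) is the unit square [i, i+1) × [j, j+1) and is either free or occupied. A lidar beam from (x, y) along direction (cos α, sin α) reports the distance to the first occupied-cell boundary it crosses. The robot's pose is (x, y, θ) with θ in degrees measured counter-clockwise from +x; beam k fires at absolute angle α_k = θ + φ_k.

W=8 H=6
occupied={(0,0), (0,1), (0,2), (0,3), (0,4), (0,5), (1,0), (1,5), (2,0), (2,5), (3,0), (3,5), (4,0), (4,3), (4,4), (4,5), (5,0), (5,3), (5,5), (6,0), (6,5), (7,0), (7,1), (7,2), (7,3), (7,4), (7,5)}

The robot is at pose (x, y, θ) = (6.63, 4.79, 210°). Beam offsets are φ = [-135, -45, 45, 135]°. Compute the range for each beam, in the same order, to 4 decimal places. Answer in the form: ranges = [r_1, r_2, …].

ranges = [0.2174, 0.8114, 3.9237, 0.3831]

beam 1: φ=-135°, α=75°
  cosα=0.2588 sinα=0.9659 | (6,4) | tMaxX 1.4296 tMaxY 0.2174 | tΔX 3.8637 tΔY 1.0353
    t=0.2174 [y] (6,5) — stop
  → r_1 = 0.2174
beam 2: φ=-45°, α=165°
  cosα=-0.9659 sinα=0.2588 | (6,4) | tMaxX 0.6522 tMaxY 0.8114 | tΔX 1.0353 tΔY 3.8637
    t=0.6522 [x] (5,4)
    t=0.8114 [y] (5,5) — stop
  → r_2 = 0.8114
beam 3: φ=45°, α=255°
  cosα=-0.2588 sinα=-0.9659 | (6,4) | tMaxX 2.4341 tMaxY 0.8179 | tΔX 3.8637 tΔY 1.0353
    t=0.8179 [y] (6,3)
    t=1.8531 [y] (6,2)
    t=2.4341 [x] (5,2)
    t=2.8884 [y] (5,1)
    t=3.9237 [y] (5,0) — stop
  → r_3 = 3.9237
beam 4: φ=135°, α=345°
  cosα=0.9659 sinα=-0.2588 | (6,4) | tMaxX 0.3831 tMaxY 3.0523 | tΔX 1.0353 tΔY 3.8637
    t=0.3831 [x] (7,4) — stop
  → r_4 = 0.3831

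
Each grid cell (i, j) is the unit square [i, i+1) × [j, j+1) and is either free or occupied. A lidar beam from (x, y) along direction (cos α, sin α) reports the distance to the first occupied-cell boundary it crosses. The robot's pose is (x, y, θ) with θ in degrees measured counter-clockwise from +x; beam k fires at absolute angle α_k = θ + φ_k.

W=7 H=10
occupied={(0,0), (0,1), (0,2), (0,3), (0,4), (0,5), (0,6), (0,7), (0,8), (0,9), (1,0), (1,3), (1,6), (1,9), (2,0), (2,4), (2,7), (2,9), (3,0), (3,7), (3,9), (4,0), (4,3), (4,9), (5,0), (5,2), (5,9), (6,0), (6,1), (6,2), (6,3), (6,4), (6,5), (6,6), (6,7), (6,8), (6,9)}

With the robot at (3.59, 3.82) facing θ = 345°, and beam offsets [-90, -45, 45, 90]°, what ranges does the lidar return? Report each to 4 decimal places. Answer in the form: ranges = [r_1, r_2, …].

beam 1: φ=-90°, α=255°
  cosα=-0.2588 sinα=-0.9659 | (3,3) | tMaxX 2.2796 tMaxY 0.8489 | tΔX 3.8637 tΔY 1.0353
    t=0.8489 [y] (3,2)
    t=1.8842 [y] (3,1)
    t=2.2796 [x] (2,1)
    t=2.9195 [y] (2,0) — stop
  → r_1 = 2.9195
beam 2: φ=-45°, α=300°
  cosα=0.5000 sinα=-0.8660 | (3,3) | tMaxX 0.8200 tMaxY 0.9469 | tΔX 2.0000 tΔY 1.1547
    t=0.8200 [x] (4,3) — stop
  → r_2 = 0.8200
beam 3: φ=45°, α=30°
  cosα=0.8660 sinα=0.5000 | (3,3) | tMaxX 0.4734 tMaxY 0.3600 | tΔX 1.1547 tΔY 2.0000
    t=0.3600 [y] (3,4)
    t=0.4734 [x] (4,4)
    t=1.6281 [x] (5,4)
    t=2.3600 [y] (5,5)
    t=2.7828 [x] (6,5) — stop
  → r_3 = 2.7828
beam 4: φ=90°, α=75°
  cosα=0.2588 sinα=0.9659 | (3,3) | tMaxX 1.5841 tMaxY 0.1863 | tΔX 3.8637 tΔY 1.0353
    t=0.1863 [y] (3,4)
    t=1.2216 [y] (3,5)
    t=1.5841 [x] (4,5)
    t=2.2569 [y] (4,6)
    t=3.2922 [y] (4,7)
    t=4.3275 [y] (4,8)
    t=5.3627 [y] (4,9) — stop
  → r_4 = 5.3627

ranges = [2.9195, 0.8200, 2.7828, 5.3627]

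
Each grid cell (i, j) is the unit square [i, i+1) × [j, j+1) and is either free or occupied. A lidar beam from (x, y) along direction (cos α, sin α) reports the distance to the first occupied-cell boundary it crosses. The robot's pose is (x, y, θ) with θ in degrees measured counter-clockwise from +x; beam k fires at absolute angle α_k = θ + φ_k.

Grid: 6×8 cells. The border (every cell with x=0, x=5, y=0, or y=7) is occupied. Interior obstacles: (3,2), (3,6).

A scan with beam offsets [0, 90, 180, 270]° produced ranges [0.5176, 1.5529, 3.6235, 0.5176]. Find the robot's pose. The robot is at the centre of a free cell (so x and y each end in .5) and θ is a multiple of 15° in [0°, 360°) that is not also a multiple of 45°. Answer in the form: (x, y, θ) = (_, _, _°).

Enumerate (i+0.5, j+0.5, θ) over the 22 free cells and 16 admissible headings. For each, cast all 4 beams and compare to the given ranges.
  (1.5, 1.5, 240°): beam 1 = 0.5774 ≠ 0.5176 ✗
  (3.5, 4.5, 105°): beam 1 = 1.5529 ≠ 0.5176 ✗
  (2.5, 4.5, 15°): beam 1 = 2.5882 ≠ 0.5176 ✗
  (4.5, 6.5, 105°): beam 2 = 0.5176 ≠ 1.5529 ✗
  …
  (2.5, 6.5, 105°): r_1=0.5176, r_2=1.5529, r_3=3.6235, r_4=0.5176 — all match ✓
Only this pose fits every beam.

(x, y, θ) = (2.5, 6.5, 105°)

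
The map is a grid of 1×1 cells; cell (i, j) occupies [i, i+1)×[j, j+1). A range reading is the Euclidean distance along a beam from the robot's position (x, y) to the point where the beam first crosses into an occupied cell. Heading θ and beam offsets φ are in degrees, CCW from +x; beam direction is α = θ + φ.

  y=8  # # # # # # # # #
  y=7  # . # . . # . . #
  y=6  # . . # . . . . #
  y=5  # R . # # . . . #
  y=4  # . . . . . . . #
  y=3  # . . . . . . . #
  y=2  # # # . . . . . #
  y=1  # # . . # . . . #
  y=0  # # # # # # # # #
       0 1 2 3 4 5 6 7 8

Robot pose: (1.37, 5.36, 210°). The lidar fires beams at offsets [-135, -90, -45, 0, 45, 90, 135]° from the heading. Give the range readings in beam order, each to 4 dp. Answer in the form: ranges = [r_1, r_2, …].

ranges = [2.4341, 0.7400, 0.3831, 0.4272, 1.4296, 2.7251, 6.8639]

beam 1: φ=-135°, α=75°
  direction (0.2588, 0.9659); cell (1,5); t to first gridline: x 2.4341, y 0.6626 (then +3.8637 / +1.0353)
    (1,6) via y @ 0.6626
    (1,7) via y @ 1.6979
    (2,7) via x @ 2.4341  # hit
  → r_1 = 2.4341
beam 2: φ=-90°, α=120°
  direction (-0.5000, 0.8660); cell (1,5); t to first gridline: x 0.7400, y 0.7390 (then +2.0000 / +1.1547)
    (1,6) via y @ 0.7390
    (0,6) via x @ 0.7400  # hit
  → r_2 = 0.7400
beam 3: φ=-45°, α=165°
  direction (-0.9659, 0.2588); cell (1,5); t to first gridline: x 0.3831, y 2.4728 (then +1.0353 / +3.8637)
    (0,5) via x @ 0.3831  # hit
  → r_3 = 0.3831
beam 4: φ=0°, α=210°
  direction (-0.8660, -0.5000); cell (1,5); t to first gridline: x 0.4272, y 0.7200 (then +1.1547 / +2.0000)
    (0,5) via x @ 0.4272  # hit
  → r_4 = 0.4272
beam 5: φ=45°, α=255°
  direction (-0.2588, -0.9659); cell (1,5); t to first gridline: x 1.4296, y 0.3727 (then +3.8637 / +1.0353)
    (1,4) via y @ 0.3727
    (1,3) via y @ 1.4080
    (0,3) via x @ 1.4296  # hit
  → r_5 = 1.4296
beam 6: φ=90°, α=300°
  direction (0.5000, -0.8660); cell (1,5); t to first gridline: x 1.2600, y 0.4157 (then +2.0000 / +1.1547)
    (1,4) via y @ 0.4157
    (2,4) via x @ 1.2600
    (2,3) via y @ 1.5704
    (2,2) via y @ 2.7251  # hit
  → r_6 = 2.7251
beam 7: φ=135°, α=345°
  direction (0.9659, -0.2588); cell (1,5); t to first gridline: x 0.6522, y 1.3909 (then +1.0353 / +3.8637)
    (2,5) via x @ 0.6522
    (2,4) via y @ 1.3909
    (3,4) via x @ 1.6875
    (4,4) via x @ 2.7228
    (5,4) via x @ 3.7581
    (6,4) via x @ 4.7933
    (6,3) via y @ 5.2546
    (7,3) via x @ 5.8286
    (8,3) via x @ 6.8639  # hit
  → r_7 = 6.8639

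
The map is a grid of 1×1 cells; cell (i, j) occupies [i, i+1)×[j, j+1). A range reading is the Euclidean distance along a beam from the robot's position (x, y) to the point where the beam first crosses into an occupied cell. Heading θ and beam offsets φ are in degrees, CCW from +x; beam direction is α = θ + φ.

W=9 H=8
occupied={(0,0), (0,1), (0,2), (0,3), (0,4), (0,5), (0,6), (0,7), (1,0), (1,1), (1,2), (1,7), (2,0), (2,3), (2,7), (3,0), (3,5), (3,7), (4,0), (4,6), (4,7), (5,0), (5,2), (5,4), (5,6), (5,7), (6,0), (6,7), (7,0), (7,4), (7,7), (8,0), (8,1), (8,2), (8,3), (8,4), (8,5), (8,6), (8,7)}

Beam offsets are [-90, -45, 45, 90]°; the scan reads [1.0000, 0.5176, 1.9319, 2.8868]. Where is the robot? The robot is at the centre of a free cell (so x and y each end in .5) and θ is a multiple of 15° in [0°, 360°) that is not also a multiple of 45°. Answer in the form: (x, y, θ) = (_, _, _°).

Candidates: 33 free-cell centres × 16 headings = 528 poses. Raycast each; keep the one whose scan matches to 4 dp.
  (4.5, 2.5, 240°): beam 1 = 1.7321 ≠ 1.0000 ✗
  (6.5, 2.5, 165°): beam 1 = 1.9319 ≠ 1.0000 ✗
  (6.5, 6.5, 330°): beam 1 = 1.7321 ≠ 1.0000 ✗
  (7.5, 2.5, 75°): beam 1 = 0.5176 ≠ 1.0000 ✗
  (3.5, 1.5, 345°): beam 1 = 0.5176 ≠ 1.0000 ✗
  …
  (5.5, 1.5, 300°): r_1=1.0000, r_2=0.5176, r_3=1.9319, r_4=2.8868 — all match ✓
Only this pose fits every beam.

(x, y, θ) = (5.5, 1.5, 300°)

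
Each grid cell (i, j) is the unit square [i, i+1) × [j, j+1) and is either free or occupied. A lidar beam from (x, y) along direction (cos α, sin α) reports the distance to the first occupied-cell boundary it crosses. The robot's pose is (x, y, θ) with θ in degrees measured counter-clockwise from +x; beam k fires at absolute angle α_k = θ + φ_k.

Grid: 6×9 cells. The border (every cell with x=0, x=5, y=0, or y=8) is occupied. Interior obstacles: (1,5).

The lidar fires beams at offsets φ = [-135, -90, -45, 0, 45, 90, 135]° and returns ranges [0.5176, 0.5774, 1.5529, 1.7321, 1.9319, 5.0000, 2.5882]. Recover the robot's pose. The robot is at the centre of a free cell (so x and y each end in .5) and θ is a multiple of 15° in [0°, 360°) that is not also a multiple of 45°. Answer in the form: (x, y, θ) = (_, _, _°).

(x, y, θ) = (2.5, 7.5, 210°)

Candidates: 27 free-cell centres × 16 headings = 432 poses. Raycast each; keep the one whose scan matches to 4 dp.
  (3.5, 4.5, 165°): beam 1 = 1.7321 ≠ 0.5176 ✗
  (3.5, 2.5, 210°): beam 1 = 5.6940 ≠ 0.5176 ✗
  (2.5, 3.5, 210°): beam 1 = 4.6587 ≠ 0.5176 ✗
  (2.5, 2.5, 210°): beam 1 = 5.6940 ≠ 0.5176 ✗
  …
  (2.5, 7.5, 210°): r_1=0.5176, r_2=0.5774, r_3=1.5529, r_4=1.7321, r_5=1.9319, r_6=5.0000, r_7=2.5882 — all match ✓
No second candidate reproduces the full scan.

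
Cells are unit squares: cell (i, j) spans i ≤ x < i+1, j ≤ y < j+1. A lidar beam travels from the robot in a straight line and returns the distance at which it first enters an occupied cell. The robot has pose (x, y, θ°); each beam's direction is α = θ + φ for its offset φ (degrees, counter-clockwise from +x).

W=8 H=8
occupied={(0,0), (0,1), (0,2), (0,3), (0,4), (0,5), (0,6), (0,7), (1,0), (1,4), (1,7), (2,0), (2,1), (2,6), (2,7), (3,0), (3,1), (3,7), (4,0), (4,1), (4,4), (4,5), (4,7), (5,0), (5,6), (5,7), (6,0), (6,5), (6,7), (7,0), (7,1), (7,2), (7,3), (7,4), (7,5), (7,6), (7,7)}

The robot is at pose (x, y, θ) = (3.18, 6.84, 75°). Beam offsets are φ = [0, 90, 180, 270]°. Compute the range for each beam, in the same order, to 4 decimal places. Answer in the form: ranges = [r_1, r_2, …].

ranges = [0.1656, 0.1863, 0.6955, 1.8842]

beam 1: φ=0°, α=75°
  d=(0.2588,0.9659)  start (3,6)  tX=3.1682 tY=0.1656  stride 1/|dx|=3.8637 1/|dy|=1.0353
    cross y-line → (3,7), t=0.1656 (wall)
  → r_1 = 0.1656
beam 2: φ=90°, α=165°
  d=(-0.9659,0.2588)  start (3,6)  tX=0.1863 tY=0.6182  stride 1/|dx|=1.0353 1/|dy|=3.8637
    cross x-line → (2,6), t=0.1863 (wall)
  → r_2 = 0.1863
beam 3: φ=180°, α=255°
  d=(-0.2588,-0.9659)  start (3,6)  tX=0.6955 tY=0.8696  stride 1/|dx|=3.8637 1/|dy|=1.0353
    cross x-line → (2,6), t=0.6955 (wall)
  → r_3 = 0.6955
beam 4: φ=270°, α=345°
  d=(0.9659,-0.2588)  start (3,6)  tX=0.8489 tY=3.2455  stride 1/|dx|=1.0353 1/|dy|=3.8637
    cross x-line → (4,6), t=0.8489
    cross x-line → (5,6), t=1.8842 (wall)
  → r_4 = 1.8842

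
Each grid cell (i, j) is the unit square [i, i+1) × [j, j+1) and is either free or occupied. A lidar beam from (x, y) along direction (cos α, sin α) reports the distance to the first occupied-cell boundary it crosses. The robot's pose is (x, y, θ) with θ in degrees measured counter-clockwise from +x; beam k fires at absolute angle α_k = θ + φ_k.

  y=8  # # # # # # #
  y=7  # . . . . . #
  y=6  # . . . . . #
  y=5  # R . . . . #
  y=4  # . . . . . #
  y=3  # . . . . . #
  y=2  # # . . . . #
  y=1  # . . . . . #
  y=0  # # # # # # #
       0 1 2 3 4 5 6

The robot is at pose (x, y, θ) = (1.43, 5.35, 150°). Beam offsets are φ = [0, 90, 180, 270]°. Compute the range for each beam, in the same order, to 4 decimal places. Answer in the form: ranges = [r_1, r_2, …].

beam 1: φ=0°, α=150°
  dir = (cos 150°, sin 150°) = (-0.8660, 0.5000); from cell (1,5)
  next x-line at t=0.4965, next y-line at t=1.3000; Δt_x=1.1547, Δt_y=2.0000
    x: enter (0,5) at t=0.4965 ← occupied
  → r_1 = 0.4965
beam 2: φ=90°, α=240°
  dir = (cos 240°, sin 240°) = (-0.5000, -0.8660); from cell (1,5)
  next x-line at t=0.8600, next y-line at t=0.4041; Δt_x=2.0000, Δt_y=1.1547
    y: enter (1,4) at t=0.4041
    x: enter (0,4) at t=0.8600 ← occupied
  → r_2 = 0.8600
beam 3: φ=180°, α=330°
  dir = (cos 330°, sin 330°) = (0.8660, -0.5000); from cell (1,5)
  next x-line at t=0.6582, next y-line at t=0.7000; Δt_x=1.1547, Δt_y=2.0000
    x: enter (2,5) at t=0.6582
    y: enter (2,4) at t=0.7000
    x: enter (3,4) at t=1.8129
    y: enter (3,3) at t=2.7000
    x: enter (4,3) at t=2.9676
    x: enter (5,3) at t=4.1223
    y: enter (5,2) at t=4.7000
    x: enter (6,2) at t=5.2770 ← occupied
  → r_3 = 5.2770
beam 4: φ=270°, α=60°
  dir = (cos 60°, sin 60°) = (0.5000, 0.8660); from cell (1,5)
  next x-line at t=1.1400, next y-line at t=0.7506; Δt_x=2.0000, Δt_y=1.1547
    y: enter (1,6) at t=0.7506
    x: enter (2,6) at t=1.1400
    y: enter (2,7) at t=1.9053
    y: enter (2,8) at t=3.0600 ← occupied
  → r_4 = 3.0600

ranges = [0.4965, 0.8600, 5.2770, 3.0600]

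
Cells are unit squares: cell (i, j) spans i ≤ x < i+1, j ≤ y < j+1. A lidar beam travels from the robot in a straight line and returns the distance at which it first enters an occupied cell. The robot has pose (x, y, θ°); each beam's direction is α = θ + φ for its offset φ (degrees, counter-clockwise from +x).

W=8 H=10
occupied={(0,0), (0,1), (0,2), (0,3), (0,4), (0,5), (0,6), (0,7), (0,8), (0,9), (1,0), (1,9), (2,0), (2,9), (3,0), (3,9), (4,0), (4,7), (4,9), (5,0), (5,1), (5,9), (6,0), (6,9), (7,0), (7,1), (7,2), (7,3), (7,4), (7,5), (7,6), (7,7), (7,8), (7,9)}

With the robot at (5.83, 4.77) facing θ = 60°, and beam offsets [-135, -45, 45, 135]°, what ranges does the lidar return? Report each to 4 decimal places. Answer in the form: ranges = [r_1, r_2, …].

beam 1: φ=-135°, α=285°
  cosα=0.2588 sinα=-0.9659 | (5,4) | tMaxX 0.6568 tMaxY 0.7972 | tΔX 3.8637 tΔY 1.0353
    t=0.6568 [x] (6,4)
    t=0.7972 [y] (6,3)
    t=1.8324 [y] (6,2)
    t=2.8677 [y] (6,1)
    t=3.9030 [y] (6,0) — stop
  → r_1 = 3.9030
beam 2: φ=-45°, α=15°
  cosα=0.9659 sinα=0.2588 | (5,4) | tMaxX 0.1760 tMaxY 0.8887 | tΔX 1.0353 tΔY 3.8637
    t=0.1760 [x] (6,4)
    t=0.8887 [y] (6,5)
    t=1.2113 [x] (7,5) — stop
  → r_2 = 1.2113
beam 3: φ=45°, α=105°
  cosα=-0.2588 sinα=0.9659 | (5,4) | tMaxX 3.2069 tMaxY 0.2381 | tΔX 3.8637 tΔY 1.0353
    t=0.2381 [y] (5,5)
    t=1.2734 [y] (5,6)
    t=2.3087 [y] (5,7)
    t=3.2069 [x] (4,7) — stop
  → r_3 = 3.2069
beam 4: φ=135°, α=195°
  cosα=-0.9659 sinα=-0.2588 | (5,4) | tMaxX 0.8593 tMaxY 2.9751 | tΔX 1.0353 tΔY 3.8637
    t=0.8593 [x] (4,4)
    t=1.8946 [x] (3,4)
    t=2.9298 [x] (2,4)
    t=2.9751 [y] (2,3)
    t=3.9651 [x] (1,3)
    t=5.0004 [x] (0,3) — stop
  → r_4 = 5.0004

ranges = [3.9030, 1.2113, 3.2069, 5.0004]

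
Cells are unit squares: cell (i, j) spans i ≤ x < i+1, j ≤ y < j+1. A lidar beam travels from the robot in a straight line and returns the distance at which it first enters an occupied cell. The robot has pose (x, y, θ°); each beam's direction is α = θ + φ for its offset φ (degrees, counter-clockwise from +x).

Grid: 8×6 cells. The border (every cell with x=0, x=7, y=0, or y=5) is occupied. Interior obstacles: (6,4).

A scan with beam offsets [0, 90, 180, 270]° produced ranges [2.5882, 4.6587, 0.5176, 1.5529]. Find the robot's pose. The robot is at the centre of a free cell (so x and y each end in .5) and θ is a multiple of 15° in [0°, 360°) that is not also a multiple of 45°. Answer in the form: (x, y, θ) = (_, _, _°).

Candidates: 23 free-cell centres × 16 headings = 368 poses. Raycast each; keep the one whose scan matches to 4 dp.
  (5.5, 4.5, 120°): beam 1 = 0.5774 ≠ 2.5882 ✗
  (4.5, 1.5, 120°): beam 1 = 4.0415 ≠ 2.5882 ✗
  (6.5, 1.5, 195°): beam 1 = 1.9319 ≠ 2.5882 ✗
  (6.5, 3.5, 15°): beam 1 = 0.5176 ≠ 2.5882 ✗
  …
  (5.5, 1.5, 75°): r_1=2.5882, r_2=4.6587, r_3=0.5176, r_4=1.5529 — all match ✓
No second candidate reproduces the full scan.

(x, y, θ) = (5.5, 1.5, 75°)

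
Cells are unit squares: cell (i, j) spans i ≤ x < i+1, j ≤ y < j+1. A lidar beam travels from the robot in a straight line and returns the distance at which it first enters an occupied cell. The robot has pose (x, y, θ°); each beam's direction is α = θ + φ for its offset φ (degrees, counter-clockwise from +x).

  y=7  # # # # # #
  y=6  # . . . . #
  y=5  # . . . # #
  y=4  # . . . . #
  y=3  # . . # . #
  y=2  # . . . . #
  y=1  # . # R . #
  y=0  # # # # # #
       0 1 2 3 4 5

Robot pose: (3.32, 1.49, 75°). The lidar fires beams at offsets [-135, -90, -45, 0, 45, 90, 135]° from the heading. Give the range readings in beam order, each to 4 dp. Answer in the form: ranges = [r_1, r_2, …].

beam 1: φ=-135°, α=300°
  cosα=0.5000 sinα=-0.8660 | (3,1) | tMaxX 1.3600 tMaxY 0.5658 | tΔX 2.0000 tΔY 1.1547
    t=0.5658 [y] (3,0) — stop
  → r_1 = 0.5658
beam 2: φ=-90°, α=345°
  cosα=0.9659 sinα=-0.2588 | (3,1) | tMaxX 0.7040 tMaxY 1.8932 | tΔX 1.0353 tΔY 3.8637
    t=0.7040 [x] (4,1)
    t=1.7393 [x] (5,1) — stop
  → r_2 = 1.7393
beam 3: φ=-45°, α=30°
  cosα=0.8660 sinα=0.5000 | (3,1) | tMaxX 0.7852 tMaxY 1.0200 | tΔX 1.1547 tΔY 2.0000
    t=0.7852 [x] (4,1)
    t=1.0200 [y] (4,2)
    t=1.9399 [x] (5,2) — stop
  → r_3 = 1.9399
beam 4: φ=0°, α=75°
  cosα=0.2588 sinα=0.9659 | (3,1) | tMaxX 2.6273 tMaxY 0.5280 | tΔX 3.8637 tΔY 1.0353
    t=0.5280 [y] (3,2)
    t=1.5633 [y] (3,3) — stop
  → r_4 = 1.5633
beam 5: φ=45°, α=120°
  cosα=-0.5000 sinα=0.8660 | (3,1) | tMaxX 0.6400 tMaxY 0.5889 | tΔX 2.0000 tΔY 1.1547
    t=0.5889 [y] (3,2)
    t=0.6400 [x] (2,2)
    t=1.7436 [y] (2,3)
    t=2.6400 [x] (1,3)
    t=2.8983 [y] (1,4)
    t=4.0530 [y] (1,5)
    t=4.6400 [x] (0,5) — stop
  → r_5 = 4.6400
beam 6: φ=90°, α=165°
  cosα=-0.9659 sinα=0.2588 | (3,1) | tMaxX 0.3313 tMaxY 1.9705 | tΔX 1.0353 tΔY 3.8637
    t=0.3313 [x] (2,1) — stop
  → r_6 = 0.3313
beam 7: φ=135°, α=210°
  cosα=-0.8660 sinα=-0.5000 | (3,1) | tMaxX 0.3695 tMaxY 0.9800 | tΔX 1.1547 tΔY 2.0000
    t=0.3695 [x] (2,1) — stop
  → r_7 = 0.3695

ranges = [0.5658, 1.7393, 1.9399, 1.5633, 4.6400, 0.3313, 0.3695]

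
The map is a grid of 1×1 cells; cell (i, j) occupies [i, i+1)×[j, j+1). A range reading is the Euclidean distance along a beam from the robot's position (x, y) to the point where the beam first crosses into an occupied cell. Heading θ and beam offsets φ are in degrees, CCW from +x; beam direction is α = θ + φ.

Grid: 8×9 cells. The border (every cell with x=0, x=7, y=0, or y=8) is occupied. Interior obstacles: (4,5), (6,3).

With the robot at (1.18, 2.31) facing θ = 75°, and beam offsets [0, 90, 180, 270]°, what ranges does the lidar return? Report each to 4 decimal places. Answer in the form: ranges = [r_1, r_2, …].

beam 1: φ=0°, α=75°
  d=(0.2588,0.9659)  start (1,2)  tX=3.1682 tY=0.7143  stride 1/|dx|=3.8637 1/|dy|=1.0353
    cross y-line → (1,3), t=0.7143
    cross y-line → (1,4), t=1.7496
    cross y-line → (1,5), t=2.7849
    cross x-line → (2,5), t=3.1682
    cross y-line → (2,6), t=3.8202
    cross y-line → (2,7), t=4.8554
    cross y-line → (2,8), t=5.8907 (wall)
  → r_1 = 5.8907
beam 2: φ=90°, α=165°
  d=(-0.9659,0.2588)  start (1,2)  tX=0.1863 tY=2.6660  stride 1/|dx|=1.0353 1/|dy|=3.8637
    cross x-line → (0,2), t=0.1863 (wall)
  → r_2 = 0.1863
beam 3: φ=180°, α=255°
  d=(-0.2588,-0.9659)  start (1,2)  tX=0.6955 tY=0.3209  stride 1/|dx|=3.8637 1/|dy|=1.0353
    cross y-line → (1,1), t=0.3209
    cross x-line → (0,1), t=0.6955 (wall)
  → r_3 = 0.6955
beam 4: φ=270°, α=345°
  d=(0.9659,-0.2588)  start (1,2)  tX=0.8489 tY=1.1977  stride 1/|dx|=1.0353 1/|dy|=3.8637
    cross x-line → (2,2), t=0.8489
    cross y-line → (2,1), t=1.1977
    cross x-line → (3,1), t=1.8842
    cross x-line → (4,1), t=2.9195
    cross x-line → (5,1), t=3.9548
    cross x-line → (6,1), t=4.9900
    cross y-line → (6,0), t=5.0615 (wall)
  → r_4 = 5.0615

ranges = [5.8907, 0.1863, 0.6955, 5.0615]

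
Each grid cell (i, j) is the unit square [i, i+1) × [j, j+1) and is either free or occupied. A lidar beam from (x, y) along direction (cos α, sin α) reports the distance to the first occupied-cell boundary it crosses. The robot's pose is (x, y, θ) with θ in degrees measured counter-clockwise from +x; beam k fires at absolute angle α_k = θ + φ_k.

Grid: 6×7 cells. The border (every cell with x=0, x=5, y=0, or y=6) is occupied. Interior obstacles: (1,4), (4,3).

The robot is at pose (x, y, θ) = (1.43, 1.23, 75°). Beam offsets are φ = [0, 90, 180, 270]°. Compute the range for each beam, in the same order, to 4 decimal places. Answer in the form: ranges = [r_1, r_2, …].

ranges = [4.9383, 0.4452, 0.2381, 0.8887]

beam 1: φ=0°, α=75°
  d=(0.2588,0.9659)  start (1,1)  tX=2.2023 tY=0.7972  stride 1/|dx|=3.8637 1/|dy|=1.0353
    cross y-line → (1,2), t=0.7972
    cross y-line → (1,3), t=1.8324
    cross x-line → (2,3), t=2.2023
    cross y-line → (2,4), t=2.8677
    cross y-line → (2,5), t=3.9030
    cross y-line → (2,6), t=4.9383 (wall)
  → r_1 = 4.9383
beam 2: φ=90°, α=165°
  d=(-0.9659,0.2588)  start (1,1)  tX=0.4452 tY=2.9751  stride 1/|dx|=1.0353 1/|dy|=3.8637
    cross x-line → (0,1), t=0.4452 (wall)
  → r_2 = 0.4452
beam 3: φ=180°, α=255°
  d=(-0.2588,-0.9659)  start (1,1)  tX=1.6614 tY=0.2381  stride 1/|dx|=3.8637 1/|dy|=1.0353
    cross y-line → (1,0), t=0.2381 (wall)
  → r_3 = 0.2381
beam 4: φ=270°, α=345°
  d=(0.9659,-0.2588)  start (1,1)  tX=0.5901 tY=0.8887  stride 1/|dx|=1.0353 1/|dy|=3.8637
    cross x-line → (2,1), t=0.5901
    cross y-line → (2,0), t=0.8887 (wall)
  → r_4 = 0.8887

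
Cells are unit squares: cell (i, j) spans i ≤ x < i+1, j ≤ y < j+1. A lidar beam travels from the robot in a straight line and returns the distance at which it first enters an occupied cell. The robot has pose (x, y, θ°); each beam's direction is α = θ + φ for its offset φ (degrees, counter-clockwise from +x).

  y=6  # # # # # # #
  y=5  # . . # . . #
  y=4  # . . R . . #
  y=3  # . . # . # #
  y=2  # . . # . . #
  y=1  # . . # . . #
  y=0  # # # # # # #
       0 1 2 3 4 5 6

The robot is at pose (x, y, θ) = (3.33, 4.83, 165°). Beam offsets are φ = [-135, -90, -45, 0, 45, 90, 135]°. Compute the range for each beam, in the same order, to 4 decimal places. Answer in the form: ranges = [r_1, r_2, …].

beam 1: φ=-135°, α=30°
  d=(0.8660,0.5000)  start (3,4)  tX=0.7736 tY=0.3400  stride 1/|dx|=1.1547 1/|dy|=2.0000
    cross y-line → (3,5), t=0.3400 (wall)
  → r_1 = 0.3400
beam 2: φ=-90°, α=75°
  d=(0.2588,0.9659)  start (3,4)  tX=2.5887 tY=0.1760  stride 1/|dx|=3.8637 1/|dy|=1.0353
    cross y-line → (3,5), t=0.1760 (wall)
  → r_2 = 0.1760
beam 3: φ=-45°, α=120°
  d=(-0.5000,0.8660)  start (3,4)  tX=0.6600 tY=0.1963  stride 1/|dx|=2.0000 1/|dy|=1.1547
    cross y-line → (3,5), t=0.1963 (wall)
  → r_3 = 0.1963
beam 4: φ=0°, α=165°
  d=(-0.9659,0.2588)  start (3,4)  tX=0.3416 tY=0.6568  stride 1/|dx|=1.0353 1/|dy|=3.8637
    cross x-line → (2,4), t=0.3416
    cross y-line → (2,5), t=0.6568
    cross x-line → (1,5), t=1.3769
    cross x-line → (0,5), t=2.4122 (wall)
  → r_4 = 2.4122
beam 5: φ=45°, α=210°
  d=(-0.8660,-0.5000)  start (3,4)  tX=0.3811 tY=1.6600  stride 1/|dx|=1.1547 1/|dy|=2.0000
    cross x-line → (2,4), t=0.3811
    cross x-line → (1,4), t=1.5358
    cross y-line → (1,3), t=1.6600
    cross x-line → (0,3), t=2.6905 (wall)
  → r_5 = 2.6905
beam 6: φ=90°, α=255°
  d=(-0.2588,-0.9659)  start (3,4)  tX=1.2750 tY=0.8593  stride 1/|dx|=3.8637 1/|dy|=1.0353
    cross y-line → (3,3), t=0.8593 (wall)
  → r_6 = 0.8593
beam 7: φ=135°, α=300°
  d=(0.5000,-0.8660)  start (3,4)  tX=1.3400 tY=0.9584  stride 1/|dx|=2.0000 1/|dy|=1.1547
    cross y-line → (3,3), t=0.9584 (wall)
  → r_7 = 0.9584

ranges = [0.3400, 0.1760, 0.1963, 2.4122, 2.6905, 0.8593, 0.9584]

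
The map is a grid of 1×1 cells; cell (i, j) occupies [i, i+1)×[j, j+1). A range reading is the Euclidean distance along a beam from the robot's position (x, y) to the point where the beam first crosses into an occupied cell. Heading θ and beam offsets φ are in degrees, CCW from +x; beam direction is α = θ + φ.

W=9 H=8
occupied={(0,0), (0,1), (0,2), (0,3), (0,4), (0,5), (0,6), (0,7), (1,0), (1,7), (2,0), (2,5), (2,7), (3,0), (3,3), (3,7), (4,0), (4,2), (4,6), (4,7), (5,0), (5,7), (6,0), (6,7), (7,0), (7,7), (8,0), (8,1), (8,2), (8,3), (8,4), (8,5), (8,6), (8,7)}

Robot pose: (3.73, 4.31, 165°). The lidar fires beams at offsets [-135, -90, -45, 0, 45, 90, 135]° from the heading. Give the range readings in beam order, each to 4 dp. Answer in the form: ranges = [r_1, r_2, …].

beam 1: φ=-135°, α=30°
  cosα=0.8660 sinα=0.5000 | (3,4) | tMaxX 0.3118 tMaxY 1.3800 | tΔX 1.1547 tΔY 2.0000
    t=0.3118 [x] (4,4)
    t=1.3800 [y] (4,5)
    t=1.4665 [x] (5,5)
    t=2.6212 [x] (6,5)
    t=3.3800 [y] (6,6)
    t=3.7759 [x] (7,6)
    t=4.9306 [x] (8,6) — stop
  → r_1 = 4.9306
beam 2: φ=-90°, α=75°
  cosα=0.2588 sinα=0.9659 | (3,4) | tMaxX 1.0432 tMaxY 0.7143 | tΔX 3.8637 tΔY 1.0353
    t=0.7143 [y] (3,5)
    t=1.0432 [x] (4,5)
    t=1.7496 [y] (4,6) — stop
  → r_2 = 1.7496
beam 3: φ=-45°, α=120°
  cosα=-0.5000 sinα=0.8660 | (3,4) | tMaxX 1.4600 tMaxY 0.7967 | tΔX 2.0000 tΔY 1.1547
    t=0.7967 [y] (3,5)
    t=1.4600 [x] (2,5) — stop
  → r_3 = 1.4600
beam 4: φ=0°, α=165°
  cosα=-0.9659 sinα=0.2588 | (3,4) | tMaxX 0.7558 tMaxY 2.6660 | tΔX 1.0353 tΔY 3.8637
    t=0.7558 [x] (2,4)
    t=1.7910 [x] (1,4)
    t=2.6660 [y] (1,5)
    t=2.8263 [x] (0,5) — stop
  → r_4 = 2.8263
beam 5: φ=45°, α=210°
  cosα=-0.8660 sinα=-0.5000 | (3,4) | tMaxX 0.8429 tMaxY 0.6200 | tΔX 1.1547 tΔY 2.0000
    t=0.6200 [y] (3,3) — stop
  → r_5 = 0.6200
beam 6: φ=90°, α=255°
  cosα=-0.2588 sinα=-0.9659 | (3,4) | tMaxX 2.8205 tMaxY 0.3209 | tΔX 3.8637 tΔY 1.0353
    t=0.3209 [y] (3,3) — stop
  → r_6 = 0.3209
beam 7: φ=135°, α=300°
  cosα=0.5000 sinα=-0.8660 | (3,4) | tMaxX 0.5400 tMaxY 0.3580 | tΔX 2.0000 tΔY 1.1547
    t=0.3580 [y] (3,3) — stop
  → r_7 = 0.3580

ranges = [4.9306, 1.7496, 1.4600, 2.8263, 0.6200, 0.3209, 0.3580]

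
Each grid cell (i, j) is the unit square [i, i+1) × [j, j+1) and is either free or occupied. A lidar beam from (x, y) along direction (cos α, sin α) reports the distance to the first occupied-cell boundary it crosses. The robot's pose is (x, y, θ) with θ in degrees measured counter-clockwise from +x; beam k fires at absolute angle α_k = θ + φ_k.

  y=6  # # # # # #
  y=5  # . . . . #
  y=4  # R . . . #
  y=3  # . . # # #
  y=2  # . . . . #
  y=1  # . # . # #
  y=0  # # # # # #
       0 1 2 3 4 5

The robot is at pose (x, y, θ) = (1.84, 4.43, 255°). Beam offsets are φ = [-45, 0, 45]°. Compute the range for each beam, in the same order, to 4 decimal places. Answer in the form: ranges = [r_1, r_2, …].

beam 1: φ=-45°, α=210°
  direction (-0.8660, -0.5000); cell (1,4); t to first gridline: x 0.9699, y 0.8600 (then +1.1547 / +2.0000)
    (1,3) via y @ 0.8600
    (0,3) via x @ 0.9699  # hit
  → r_1 = 0.9699
beam 2: φ=0°, α=255°
  direction (-0.2588, -0.9659); cell (1,4); t to first gridline: x 3.2455, y 0.4452 (then +3.8637 / +1.0353)
    (1,3) via y @ 0.4452
    (1,2) via y @ 1.4804
    (1,1) via y @ 2.5157
    (0,1) via x @ 3.2455  # hit
  → r_2 = 3.2455
beam 3: φ=45°, α=300°
  direction (0.5000, -0.8660); cell (1,4); t to first gridline: x 0.3200, y 0.4965 (then +2.0000 / +1.1547)
    (2,4) via x @ 0.3200
    (2,3) via y @ 0.4965
    (2,2) via y @ 1.6512
    (3,2) via x @ 2.3200
    (3,1) via y @ 2.8059
    (3,0) via y @ 3.9606  # hit
  → r_3 = 3.9606

ranges = [0.9699, 3.2455, 3.9606]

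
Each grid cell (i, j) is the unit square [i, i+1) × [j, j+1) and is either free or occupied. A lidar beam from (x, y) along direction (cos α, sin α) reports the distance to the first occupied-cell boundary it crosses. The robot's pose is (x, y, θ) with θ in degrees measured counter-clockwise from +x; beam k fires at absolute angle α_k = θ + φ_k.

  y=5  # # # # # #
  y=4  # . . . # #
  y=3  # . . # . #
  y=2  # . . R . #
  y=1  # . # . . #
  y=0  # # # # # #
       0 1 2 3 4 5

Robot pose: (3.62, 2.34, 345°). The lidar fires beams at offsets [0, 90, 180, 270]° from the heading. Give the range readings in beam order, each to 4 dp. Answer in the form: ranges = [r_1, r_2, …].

beam 1: φ=0°, α=345°
  direction (0.9659, -0.2588); cell (3,2); t to first gridline: x 0.3934, y 1.3137 (then +1.0353 / +3.8637)
    (4,2) via x @ 0.3934
    (4,1) via y @ 1.3137
    (5,1) via x @ 1.4287  # hit
  → r_1 = 1.4287
beam 2: φ=90°, α=75°
  direction (0.2588, 0.9659); cell (3,2); t to first gridline: x 1.4682, y 0.6833 (then +3.8637 / +1.0353)
    (3,3) via y @ 0.6833  # hit
  → r_2 = 0.6833
beam 3: φ=180°, α=165°
  direction (-0.9659, 0.2588); cell (3,2); t to first gridline: x 0.6419, y 2.5500 (then +1.0353 / +3.8637)
    (2,2) via x @ 0.6419
    (1,2) via x @ 1.6771
    (1,3) via y @ 2.5500
    (0,3) via x @ 2.7124  # hit
  → r_3 = 2.7124
beam 4: φ=270°, α=255°
  direction (-0.2588, -0.9659); cell (3,2); t to first gridline: x 2.3955, y 0.3520 (then +3.8637 / +1.0353)
    (3,1) via y @ 0.3520
    (3,0) via y @ 1.3873  # hit
  → r_4 = 1.3873

ranges = [1.4287, 0.6833, 2.7124, 1.3873]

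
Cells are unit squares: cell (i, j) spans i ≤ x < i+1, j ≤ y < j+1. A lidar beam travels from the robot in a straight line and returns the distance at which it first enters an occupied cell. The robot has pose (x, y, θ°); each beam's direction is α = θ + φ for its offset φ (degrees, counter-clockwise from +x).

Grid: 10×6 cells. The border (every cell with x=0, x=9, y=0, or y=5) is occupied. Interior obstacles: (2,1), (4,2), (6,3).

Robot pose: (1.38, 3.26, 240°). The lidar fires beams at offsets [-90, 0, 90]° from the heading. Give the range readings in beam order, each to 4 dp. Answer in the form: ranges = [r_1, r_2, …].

ranges = [0.4388, 0.7600, 4.5200]

beam 1: φ=-90°, α=150°
  dir = (cos 150°, sin 150°) = (-0.8660, 0.5000); from cell (1,3)
  next x-line at t=0.4388, next y-line at t=1.4800; Δt_x=1.1547, Δt_y=2.0000
    x: enter (0,3) at t=0.4388 ← occupied
  → r_1 = 0.4388
beam 2: φ=0°, α=240°
  dir = (cos 240°, sin 240°) = (-0.5000, -0.8660); from cell (1,3)
  next x-line at t=0.7600, next y-line at t=0.3002; Δt_x=2.0000, Δt_y=1.1547
    y: enter (1,2) at t=0.3002
    x: enter (0,2) at t=0.7600 ← occupied
  → r_2 = 0.7600
beam 3: φ=90°, α=330°
  dir = (cos 330°, sin 330°) = (0.8660, -0.5000); from cell (1,3)
  next x-line at t=0.7159, next y-line at t=0.5200; Δt_x=1.1547, Δt_y=2.0000
    y: enter (1,2) at t=0.5200
    x: enter (2,2) at t=0.7159
    x: enter (3,2) at t=1.8706
    y: enter (3,1) at t=2.5200
    x: enter (4,1) at t=3.0253
    x: enter (5,1) at t=4.1800
    y: enter (5,0) at t=4.5200 ← occupied
  → r_3 = 4.5200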